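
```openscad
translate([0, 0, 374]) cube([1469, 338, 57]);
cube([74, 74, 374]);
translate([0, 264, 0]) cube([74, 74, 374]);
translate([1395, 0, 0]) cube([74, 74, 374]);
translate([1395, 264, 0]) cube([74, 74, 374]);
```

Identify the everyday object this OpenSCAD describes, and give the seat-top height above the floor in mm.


A bench. The seat-top height is 431 mm.

A long slab on four corner posts — a bench. The slab sits at z = 374 with thickness 57, so the top is 374 + 57 = 431 mm.


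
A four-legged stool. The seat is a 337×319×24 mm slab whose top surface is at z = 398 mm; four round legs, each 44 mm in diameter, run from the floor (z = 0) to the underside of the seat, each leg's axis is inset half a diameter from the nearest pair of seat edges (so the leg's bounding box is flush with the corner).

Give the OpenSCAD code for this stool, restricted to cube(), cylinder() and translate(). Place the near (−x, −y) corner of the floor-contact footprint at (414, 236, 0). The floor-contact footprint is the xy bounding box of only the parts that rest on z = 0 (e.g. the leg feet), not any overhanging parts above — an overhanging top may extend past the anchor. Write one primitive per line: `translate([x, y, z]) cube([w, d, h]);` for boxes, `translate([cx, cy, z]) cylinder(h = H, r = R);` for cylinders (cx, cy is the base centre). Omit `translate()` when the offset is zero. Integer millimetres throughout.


// leg_h = 398 - 24 = 374
translate([414, 236, 374]) cube([337, 319, 24]);
translate([436, 258, 0]) cylinder(h = 374, r = 22);
translate([729, 258, 0]) cylinder(h = 374, r = 22);
translate([436, 533, 0]) cylinder(h = 374, r = 22);
translate([729, 533, 0]) cylinder(h = 374, r = 22);


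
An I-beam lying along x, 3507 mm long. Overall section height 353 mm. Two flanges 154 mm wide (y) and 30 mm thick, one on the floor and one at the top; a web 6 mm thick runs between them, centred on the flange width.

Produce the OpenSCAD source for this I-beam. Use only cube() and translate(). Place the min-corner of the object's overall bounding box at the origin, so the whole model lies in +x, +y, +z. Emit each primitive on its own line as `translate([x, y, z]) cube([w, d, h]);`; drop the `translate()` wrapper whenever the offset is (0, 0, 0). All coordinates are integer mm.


cube([3507, 154, 30]);
translate([0, 74, 30]) cube([3507, 6, 293]);
translate([0, 0, 323]) cube([3507, 154, 30]);


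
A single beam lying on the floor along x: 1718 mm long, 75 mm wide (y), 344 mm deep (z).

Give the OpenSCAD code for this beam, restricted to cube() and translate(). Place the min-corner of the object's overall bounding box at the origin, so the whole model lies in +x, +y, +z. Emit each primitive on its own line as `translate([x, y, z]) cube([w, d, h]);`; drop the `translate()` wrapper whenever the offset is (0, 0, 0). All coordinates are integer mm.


cube([1718, 75, 344]);


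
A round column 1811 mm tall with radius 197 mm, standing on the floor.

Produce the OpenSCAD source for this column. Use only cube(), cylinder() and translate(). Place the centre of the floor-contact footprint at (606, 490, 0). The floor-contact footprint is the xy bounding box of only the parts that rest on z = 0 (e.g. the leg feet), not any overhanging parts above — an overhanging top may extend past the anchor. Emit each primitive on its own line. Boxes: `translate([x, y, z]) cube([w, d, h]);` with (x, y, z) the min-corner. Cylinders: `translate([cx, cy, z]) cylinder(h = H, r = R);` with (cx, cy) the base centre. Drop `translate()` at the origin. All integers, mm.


translate([606, 490, 0]) cylinder(h = 1811, r = 197);


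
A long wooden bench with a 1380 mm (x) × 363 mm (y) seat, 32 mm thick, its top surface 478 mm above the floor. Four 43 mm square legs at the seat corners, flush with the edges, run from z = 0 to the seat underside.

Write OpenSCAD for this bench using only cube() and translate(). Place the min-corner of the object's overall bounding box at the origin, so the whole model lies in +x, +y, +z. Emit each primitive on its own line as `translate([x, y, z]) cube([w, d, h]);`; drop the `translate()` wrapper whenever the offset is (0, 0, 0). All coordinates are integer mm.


translate([0, 0, 446]) cube([1380, 363, 32]);
cube([43, 43, 446]);
translate([0, 320, 0]) cube([43, 43, 446]);
translate([1337, 0, 0]) cube([43, 43, 446]);
translate([1337, 320, 0]) cube([43, 43, 446]);


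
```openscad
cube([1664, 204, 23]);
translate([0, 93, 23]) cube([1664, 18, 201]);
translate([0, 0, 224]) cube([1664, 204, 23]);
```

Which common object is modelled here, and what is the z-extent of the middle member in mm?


An I-beam. The web height is 201 mm.

Two wide flanges with a thin centred web — an I-beam. Overall 247 mm minus two 23 mm flanges gives a web of 247 − 2·23 = 201 mm.


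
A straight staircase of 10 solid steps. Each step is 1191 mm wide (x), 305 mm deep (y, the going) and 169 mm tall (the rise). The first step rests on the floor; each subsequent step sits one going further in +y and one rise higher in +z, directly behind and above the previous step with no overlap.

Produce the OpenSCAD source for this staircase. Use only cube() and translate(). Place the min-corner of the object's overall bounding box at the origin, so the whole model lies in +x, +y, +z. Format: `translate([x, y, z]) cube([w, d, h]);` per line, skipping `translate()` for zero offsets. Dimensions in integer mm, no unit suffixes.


cube([1191, 305, 169]);
translate([0, 305, 169]) cube([1191, 305, 169]);
translate([0, 610, 338]) cube([1191, 305, 169]);
translate([0, 915, 507]) cube([1191, 305, 169]);
translate([0, 1220, 676]) cube([1191, 305, 169]);
translate([0, 1525, 845]) cube([1191, 305, 169]);
translate([0, 1830, 1014]) cube([1191, 305, 169]);
translate([0, 2135, 1183]) cube([1191, 305, 169]);
translate([0, 2440, 1352]) cube([1191, 305, 169]);
translate([0, 2745, 1521]) cube([1191, 305, 169]);


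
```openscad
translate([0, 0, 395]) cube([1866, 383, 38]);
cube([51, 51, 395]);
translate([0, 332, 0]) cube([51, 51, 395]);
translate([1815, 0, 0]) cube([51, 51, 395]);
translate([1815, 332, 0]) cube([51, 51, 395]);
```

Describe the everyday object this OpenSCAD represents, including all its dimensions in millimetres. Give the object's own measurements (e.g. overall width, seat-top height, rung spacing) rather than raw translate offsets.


A long wooden bench with a 1866 mm (x) × 383 mm (y) seat, 38 mm thick, its top surface 433 mm above the floor. Four 51 mm square legs at the seat corners, flush with the edges, run from z = 0 to the seat underside.


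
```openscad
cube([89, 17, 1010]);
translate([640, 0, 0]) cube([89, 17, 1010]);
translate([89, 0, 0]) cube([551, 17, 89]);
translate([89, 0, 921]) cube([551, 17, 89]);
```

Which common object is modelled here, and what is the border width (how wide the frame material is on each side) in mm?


A picture frame. The border width is 89 mm.

Four thin pieces enclosing a rectangular opening — a picture frame. The two full-height stiles are 1010 mm tall; the top rail sits at z = 921 and is 89 mm tall, so the border above the opening is 1010 − 921 = 89 mm, matching the stile x-width.


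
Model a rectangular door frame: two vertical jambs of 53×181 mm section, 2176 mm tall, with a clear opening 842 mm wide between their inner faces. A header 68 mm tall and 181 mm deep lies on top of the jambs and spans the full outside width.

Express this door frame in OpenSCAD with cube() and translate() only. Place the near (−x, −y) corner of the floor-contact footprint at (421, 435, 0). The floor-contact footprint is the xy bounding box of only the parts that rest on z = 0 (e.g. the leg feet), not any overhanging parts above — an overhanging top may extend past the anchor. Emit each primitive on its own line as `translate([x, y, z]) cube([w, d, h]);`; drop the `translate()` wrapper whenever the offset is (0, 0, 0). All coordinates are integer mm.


translate([421, 435, 0]) cube([53, 181, 2176]);
translate([1316, 435, 0]) cube([53, 181, 2176]);
translate([421, 435, 2176]) cube([948, 181, 68]);


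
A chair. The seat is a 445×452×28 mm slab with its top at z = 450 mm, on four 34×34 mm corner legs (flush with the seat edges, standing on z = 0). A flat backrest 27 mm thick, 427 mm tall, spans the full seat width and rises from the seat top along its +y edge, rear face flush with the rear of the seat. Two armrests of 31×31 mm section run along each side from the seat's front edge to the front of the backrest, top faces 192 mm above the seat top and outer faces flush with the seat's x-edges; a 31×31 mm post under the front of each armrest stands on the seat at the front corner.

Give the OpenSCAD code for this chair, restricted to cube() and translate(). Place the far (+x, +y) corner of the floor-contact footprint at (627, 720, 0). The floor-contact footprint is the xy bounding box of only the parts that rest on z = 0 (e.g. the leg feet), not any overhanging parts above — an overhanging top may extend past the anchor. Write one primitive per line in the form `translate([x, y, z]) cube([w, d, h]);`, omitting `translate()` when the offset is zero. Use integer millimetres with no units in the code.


// leg_h = 450 - 28 = 422
// arm post h = 192 - 31 = 161
translate([182, 268, 422]) cube([445, 452, 28]);
translate([182, 268, 0]) cube([34, 34, 422]);
translate([593, 268, 0]) cube([34, 34, 422]);
translate([182, 686, 0]) cube([34, 34, 422]);
translate([593, 686, 0]) cube([34, 34, 422]);
translate([182, 693, 450]) cube([445, 27, 427]);
translate([182, 268, 611]) cube([31, 425, 31]);
translate([596, 268, 611]) cube([31, 425, 31]);
translate([182, 268, 450]) cube([31, 31, 161]);
translate([596, 268, 450]) cube([31, 31, 161]);


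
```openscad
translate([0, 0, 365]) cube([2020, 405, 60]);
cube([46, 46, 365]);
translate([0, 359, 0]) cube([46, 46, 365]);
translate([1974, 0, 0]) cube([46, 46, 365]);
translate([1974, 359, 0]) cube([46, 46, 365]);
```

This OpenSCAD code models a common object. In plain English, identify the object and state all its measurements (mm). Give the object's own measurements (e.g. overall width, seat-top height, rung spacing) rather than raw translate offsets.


A bench: a 2020×405 mm seat slab, 60 mm thick, top at z = 425 mm, on four 46×46 mm square legs flush with the seat corners and standing on z = 0.


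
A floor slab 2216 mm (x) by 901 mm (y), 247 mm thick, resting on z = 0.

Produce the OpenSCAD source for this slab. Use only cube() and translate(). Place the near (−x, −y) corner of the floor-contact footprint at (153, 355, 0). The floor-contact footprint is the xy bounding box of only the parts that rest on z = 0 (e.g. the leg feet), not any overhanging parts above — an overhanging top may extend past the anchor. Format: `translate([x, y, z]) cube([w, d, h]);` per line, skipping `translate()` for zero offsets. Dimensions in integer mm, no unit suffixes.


translate([153, 355, 0]) cube([2216, 901, 247]);


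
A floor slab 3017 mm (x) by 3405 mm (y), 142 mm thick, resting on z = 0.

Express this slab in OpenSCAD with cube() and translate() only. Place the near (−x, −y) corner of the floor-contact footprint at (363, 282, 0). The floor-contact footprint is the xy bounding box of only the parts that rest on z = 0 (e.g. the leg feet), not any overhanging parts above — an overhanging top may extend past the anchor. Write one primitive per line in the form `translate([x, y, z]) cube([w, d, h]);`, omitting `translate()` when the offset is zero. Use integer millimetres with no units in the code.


translate([363, 282, 0]) cube([3017, 3405, 142]);


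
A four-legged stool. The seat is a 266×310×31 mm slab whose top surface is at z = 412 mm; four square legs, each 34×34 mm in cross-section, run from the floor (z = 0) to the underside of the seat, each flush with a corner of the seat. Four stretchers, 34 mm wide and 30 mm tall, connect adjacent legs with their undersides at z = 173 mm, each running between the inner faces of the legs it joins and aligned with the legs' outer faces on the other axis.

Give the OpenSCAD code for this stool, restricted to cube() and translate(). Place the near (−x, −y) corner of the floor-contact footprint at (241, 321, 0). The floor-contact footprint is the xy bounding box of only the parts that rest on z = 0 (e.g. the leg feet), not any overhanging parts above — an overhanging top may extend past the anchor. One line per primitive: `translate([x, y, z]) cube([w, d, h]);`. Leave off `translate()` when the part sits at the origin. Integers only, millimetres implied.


translate([241, 321, 381]) cube([266, 310, 31]);
translate([241, 321, 0]) cube([34, 34, 381]);
translate([473, 321, 0]) cube([34, 34, 381]);
translate([241, 597, 0]) cube([34, 34, 381]);
translate([473, 597, 0]) cube([34, 34, 381]);
translate([275, 321, 173]) cube([198, 34, 30]);
translate([275, 597, 173]) cube([198, 34, 30]);
translate([241, 355, 173]) cube([34, 242, 30]);
translate([473, 355, 173]) cube([34, 242, 30]);


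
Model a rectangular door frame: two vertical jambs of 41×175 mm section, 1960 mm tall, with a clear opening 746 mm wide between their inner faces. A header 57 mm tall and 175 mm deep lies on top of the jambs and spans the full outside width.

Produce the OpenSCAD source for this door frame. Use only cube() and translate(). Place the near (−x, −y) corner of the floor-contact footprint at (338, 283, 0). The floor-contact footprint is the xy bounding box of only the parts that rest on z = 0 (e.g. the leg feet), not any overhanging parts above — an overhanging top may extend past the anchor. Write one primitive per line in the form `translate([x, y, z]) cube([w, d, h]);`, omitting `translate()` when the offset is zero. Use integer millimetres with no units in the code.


translate([338, 283, 0]) cube([41, 175, 1960]);
translate([1125, 283, 0]) cube([41, 175, 1960]);
translate([338, 283, 1960]) cube([828, 175, 57]);


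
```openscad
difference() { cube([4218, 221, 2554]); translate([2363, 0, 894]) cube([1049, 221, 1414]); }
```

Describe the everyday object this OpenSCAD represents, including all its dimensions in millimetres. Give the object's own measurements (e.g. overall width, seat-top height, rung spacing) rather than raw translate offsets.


A wall 4218 mm long (x), 221 mm thick (y), 2554 mm tall, with a rectangular window opening cut through it. The opening is 1049 mm wide and 1414 mm tall; its sill is at z = 894 mm and its near (−x) edge is 2363 mm from the wall's −x end. The opening passes through the full wall thickness.


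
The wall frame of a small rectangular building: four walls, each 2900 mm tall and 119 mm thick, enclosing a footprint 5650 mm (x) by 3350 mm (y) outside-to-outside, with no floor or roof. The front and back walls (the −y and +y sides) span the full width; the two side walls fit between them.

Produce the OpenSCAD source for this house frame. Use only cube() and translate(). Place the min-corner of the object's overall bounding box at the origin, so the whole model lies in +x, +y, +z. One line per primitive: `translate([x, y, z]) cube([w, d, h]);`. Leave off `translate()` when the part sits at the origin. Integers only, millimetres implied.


cube([5650, 119, 2900]);
translate([0, 3231, 0]) cube([5650, 119, 2900]);
translate([0, 119, 0]) cube([119, 3112, 2900]);
translate([5531, 119, 0]) cube([119, 3112, 2900]);


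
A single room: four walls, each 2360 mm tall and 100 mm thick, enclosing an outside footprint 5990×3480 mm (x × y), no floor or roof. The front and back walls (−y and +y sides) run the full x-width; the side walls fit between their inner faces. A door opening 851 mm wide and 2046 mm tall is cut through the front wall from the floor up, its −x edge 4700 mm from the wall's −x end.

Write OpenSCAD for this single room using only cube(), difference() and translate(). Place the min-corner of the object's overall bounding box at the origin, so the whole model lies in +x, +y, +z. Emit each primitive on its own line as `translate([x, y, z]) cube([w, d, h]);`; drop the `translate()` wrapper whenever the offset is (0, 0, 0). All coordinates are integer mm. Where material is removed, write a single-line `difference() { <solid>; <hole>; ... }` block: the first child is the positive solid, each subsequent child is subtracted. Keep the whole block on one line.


difference() { cube([5990, 100, 2360]); translate([4700, 0, 0]) cube([851, 100, 2046]); }
translate([0, 3380, 0]) cube([5990, 100, 2360]);
translate([0, 100, 0]) cube([100, 3280, 2360]);
translate([5890, 100, 0]) cube([100, 3280, 2360]);


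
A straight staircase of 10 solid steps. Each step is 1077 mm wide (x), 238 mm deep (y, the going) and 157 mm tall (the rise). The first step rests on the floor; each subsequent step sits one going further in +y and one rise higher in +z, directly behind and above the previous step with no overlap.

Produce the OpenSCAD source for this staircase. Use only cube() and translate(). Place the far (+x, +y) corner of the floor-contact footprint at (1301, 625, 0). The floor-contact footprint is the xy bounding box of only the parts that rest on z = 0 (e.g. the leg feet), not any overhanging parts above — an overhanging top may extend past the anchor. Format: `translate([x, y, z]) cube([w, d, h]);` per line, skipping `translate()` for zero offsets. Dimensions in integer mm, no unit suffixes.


translate([224, 387, 0]) cube([1077, 238, 157]);
translate([224, 625, 157]) cube([1077, 238, 157]);
translate([224, 863, 314]) cube([1077, 238, 157]);
translate([224, 1101, 471]) cube([1077, 238, 157]);
translate([224, 1339, 628]) cube([1077, 238, 157]);
translate([224, 1577, 785]) cube([1077, 238, 157]);
translate([224, 1815, 942]) cube([1077, 238, 157]);
translate([224, 2053, 1099]) cube([1077, 238, 157]);
translate([224, 2291, 1256]) cube([1077, 238, 157]);
translate([224, 2529, 1413]) cube([1077, 238, 157]);


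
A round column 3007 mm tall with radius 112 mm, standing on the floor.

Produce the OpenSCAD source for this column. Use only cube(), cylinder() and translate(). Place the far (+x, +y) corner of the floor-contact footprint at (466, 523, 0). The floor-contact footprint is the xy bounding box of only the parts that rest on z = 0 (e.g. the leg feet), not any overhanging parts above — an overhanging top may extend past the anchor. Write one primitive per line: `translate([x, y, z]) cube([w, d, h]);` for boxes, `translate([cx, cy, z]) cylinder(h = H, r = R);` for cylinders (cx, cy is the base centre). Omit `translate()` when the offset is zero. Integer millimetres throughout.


translate([354, 411, 0]) cylinder(h = 3007, r = 112);


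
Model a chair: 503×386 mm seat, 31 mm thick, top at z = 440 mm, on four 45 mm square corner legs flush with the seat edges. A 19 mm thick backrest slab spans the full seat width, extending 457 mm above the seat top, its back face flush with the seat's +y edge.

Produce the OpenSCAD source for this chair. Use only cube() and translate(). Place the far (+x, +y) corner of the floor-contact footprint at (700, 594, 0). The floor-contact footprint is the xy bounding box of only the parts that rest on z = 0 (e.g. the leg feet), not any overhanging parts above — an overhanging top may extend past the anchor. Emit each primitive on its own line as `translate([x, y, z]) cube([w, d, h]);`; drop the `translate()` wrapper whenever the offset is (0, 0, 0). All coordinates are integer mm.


translate([197, 208, 409]) cube([503, 386, 31]);
translate([197, 208, 0]) cube([45, 45, 409]);
translate([655, 208, 0]) cube([45, 45, 409]);
translate([197, 549, 0]) cube([45, 45, 409]);
translate([655, 549, 0]) cube([45, 45, 409]);
translate([197, 575, 440]) cube([503, 19, 457]);


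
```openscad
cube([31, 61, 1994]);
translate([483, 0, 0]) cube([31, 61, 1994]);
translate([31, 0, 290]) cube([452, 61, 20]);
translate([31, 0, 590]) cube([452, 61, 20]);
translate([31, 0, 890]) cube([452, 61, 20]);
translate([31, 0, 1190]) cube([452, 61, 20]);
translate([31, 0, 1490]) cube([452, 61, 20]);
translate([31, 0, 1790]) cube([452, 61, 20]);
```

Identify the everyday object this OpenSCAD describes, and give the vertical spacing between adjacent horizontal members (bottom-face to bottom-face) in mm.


A ladder. The rung spacing is 300 mm.

Two tall 31×61 posts with 6 short bars between them — a ladder. Adjacent rungs sit at z = 290 and z = 590, so the spacing is 590 − 290 = 300 mm.


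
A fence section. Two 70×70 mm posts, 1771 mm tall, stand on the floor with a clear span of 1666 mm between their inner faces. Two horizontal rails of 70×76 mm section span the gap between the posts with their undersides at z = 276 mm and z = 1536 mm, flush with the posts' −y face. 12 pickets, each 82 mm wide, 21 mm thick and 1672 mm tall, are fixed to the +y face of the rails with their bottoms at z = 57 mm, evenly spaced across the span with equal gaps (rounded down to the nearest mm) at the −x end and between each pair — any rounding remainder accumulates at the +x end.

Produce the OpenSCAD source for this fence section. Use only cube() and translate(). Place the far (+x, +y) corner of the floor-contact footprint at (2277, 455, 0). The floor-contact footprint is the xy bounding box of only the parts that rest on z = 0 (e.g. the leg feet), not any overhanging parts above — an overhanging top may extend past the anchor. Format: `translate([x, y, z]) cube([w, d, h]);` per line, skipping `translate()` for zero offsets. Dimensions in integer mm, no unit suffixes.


translate([471, 385, 0]) cube([70, 70, 1771]);
translate([2207, 385, 0]) cube([70, 70, 1771]);
translate([541, 385, 276]) cube([1666, 70, 76]);
translate([541, 385, 1536]) cube([1666, 70, 76]);
translate([593, 455, 57]) cube([82, 21, 1672]);
translate([727, 455, 57]) cube([82, 21, 1672]);
translate([861, 455, 57]) cube([82, 21, 1672]);
translate([995, 455, 57]) cube([82, 21, 1672]);
translate([1129, 455, 57]) cube([82, 21, 1672]);
translate([1263, 455, 57]) cube([82, 21, 1672]);
translate([1397, 455, 57]) cube([82, 21, 1672]);
translate([1531, 455, 57]) cube([82, 21, 1672]);
translate([1665, 455, 57]) cube([82, 21, 1672]);
translate([1799, 455, 57]) cube([82, 21, 1672]);
translate([1933, 455, 57]) cube([82, 21, 1672]);
translate([2067, 455, 57]) cube([82, 21, 1672]);


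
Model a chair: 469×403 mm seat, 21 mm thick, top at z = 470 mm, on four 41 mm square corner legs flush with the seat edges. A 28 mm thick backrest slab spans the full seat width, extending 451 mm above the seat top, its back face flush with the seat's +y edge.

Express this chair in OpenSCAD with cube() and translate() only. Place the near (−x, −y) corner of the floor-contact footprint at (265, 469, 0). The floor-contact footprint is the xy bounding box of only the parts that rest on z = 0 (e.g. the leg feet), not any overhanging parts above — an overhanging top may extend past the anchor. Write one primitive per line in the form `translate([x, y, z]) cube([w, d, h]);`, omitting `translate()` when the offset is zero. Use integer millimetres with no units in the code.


translate([265, 469, 449]) cube([469, 403, 21]);
translate([265, 469, 0]) cube([41, 41, 449]);
translate([693, 469, 0]) cube([41, 41, 449]);
translate([265, 831, 0]) cube([41, 41, 449]);
translate([693, 831, 0]) cube([41, 41, 449]);
translate([265, 844, 470]) cube([469, 28, 451]);


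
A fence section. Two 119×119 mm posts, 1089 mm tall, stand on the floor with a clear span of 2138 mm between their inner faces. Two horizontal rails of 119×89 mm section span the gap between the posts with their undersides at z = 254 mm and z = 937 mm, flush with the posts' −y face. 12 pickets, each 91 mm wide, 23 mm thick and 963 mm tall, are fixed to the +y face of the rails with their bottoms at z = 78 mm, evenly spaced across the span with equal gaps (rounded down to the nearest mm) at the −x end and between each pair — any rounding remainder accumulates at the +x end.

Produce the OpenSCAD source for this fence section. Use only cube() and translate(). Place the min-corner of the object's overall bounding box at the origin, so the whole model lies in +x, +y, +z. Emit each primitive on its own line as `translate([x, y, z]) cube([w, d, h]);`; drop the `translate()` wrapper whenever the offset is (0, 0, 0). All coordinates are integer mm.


cube([119, 119, 1089]);
translate([2257, 0, 0]) cube([119, 119, 1089]);
translate([119, 0, 254]) cube([2138, 119, 89]);
translate([119, 0, 937]) cube([2138, 119, 89]);
translate([199, 119, 78]) cube([91, 23, 963]);
translate([370, 119, 78]) cube([91, 23, 963]);
translate([541, 119, 78]) cube([91, 23, 963]);
translate([712, 119, 78]) cube([91, 23, 963]);
translate([883, 119, 78]) cube([91, 23, 963]);
translate([1054, 119, 78]) cube([91, 23, 963]);
translate([1225, 119, 78]) cube([91, 23, 963]);
translate([1396, 119, 78]) cube([91, 23, 963]);
translate([1567, 119, 78]) cube([91, 23, 963]);
translate([1738, 119, 78]) cube([91, 23, 963]);
translate([1909, 119, 78]) cube([91, 23, 963]);
translate([2080, 119, 78]) cube([91, 23, 963]);


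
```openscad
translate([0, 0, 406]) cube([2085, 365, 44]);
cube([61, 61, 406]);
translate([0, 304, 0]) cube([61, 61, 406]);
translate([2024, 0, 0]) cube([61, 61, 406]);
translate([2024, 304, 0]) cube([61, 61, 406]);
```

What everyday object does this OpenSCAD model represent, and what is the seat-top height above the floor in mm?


A bench. The seat-top height is 450 mm.

A long slab on four corner posts — a bench. The slab sits at z = 406 with thickness 44, so the top is 406 + 44 = 450 mm.


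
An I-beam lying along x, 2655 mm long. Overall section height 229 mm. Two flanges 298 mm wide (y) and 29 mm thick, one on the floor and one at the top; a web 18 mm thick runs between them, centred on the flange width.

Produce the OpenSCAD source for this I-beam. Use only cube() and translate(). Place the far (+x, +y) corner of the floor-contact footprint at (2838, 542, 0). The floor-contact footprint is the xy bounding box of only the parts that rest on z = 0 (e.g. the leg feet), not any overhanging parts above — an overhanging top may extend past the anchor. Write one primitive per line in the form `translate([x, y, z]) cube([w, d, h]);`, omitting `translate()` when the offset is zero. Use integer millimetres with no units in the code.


translate([183, 244, 0]) cube([2655, 298, 29]);
translate([183, 384, 29]) cube([2655, 18, 171]);
translate([183, 244, 200]) cube([2655, 298, 29]);


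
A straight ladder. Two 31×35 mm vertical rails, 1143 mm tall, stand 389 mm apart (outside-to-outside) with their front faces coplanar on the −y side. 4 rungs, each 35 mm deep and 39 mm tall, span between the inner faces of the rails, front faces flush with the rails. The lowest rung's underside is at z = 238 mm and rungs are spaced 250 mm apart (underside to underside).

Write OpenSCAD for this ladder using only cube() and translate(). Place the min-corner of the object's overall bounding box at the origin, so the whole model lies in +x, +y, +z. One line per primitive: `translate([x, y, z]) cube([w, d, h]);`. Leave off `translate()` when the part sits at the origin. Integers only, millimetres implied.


cube([31, 35, 1143]);
translate([358, 0, 0]) cube([31, 35, 1143]);
translate([31, 0, 238]) cube([327, 35, 39]);
translate([31, 0, 488]) cube([327, 35, 39]);
translate([31, 0, 738]) cube([327, 35, 39]);
translate([31, 0, 988]) cube([327, 35, 39]);


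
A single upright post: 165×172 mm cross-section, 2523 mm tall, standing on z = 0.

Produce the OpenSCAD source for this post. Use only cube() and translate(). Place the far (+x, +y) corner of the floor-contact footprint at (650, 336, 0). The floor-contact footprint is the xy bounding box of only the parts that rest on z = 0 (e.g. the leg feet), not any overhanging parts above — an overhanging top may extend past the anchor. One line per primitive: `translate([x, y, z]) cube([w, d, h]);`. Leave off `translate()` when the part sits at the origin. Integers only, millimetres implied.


translate([485, 164, 0]) cube([165, 172, 2523]);


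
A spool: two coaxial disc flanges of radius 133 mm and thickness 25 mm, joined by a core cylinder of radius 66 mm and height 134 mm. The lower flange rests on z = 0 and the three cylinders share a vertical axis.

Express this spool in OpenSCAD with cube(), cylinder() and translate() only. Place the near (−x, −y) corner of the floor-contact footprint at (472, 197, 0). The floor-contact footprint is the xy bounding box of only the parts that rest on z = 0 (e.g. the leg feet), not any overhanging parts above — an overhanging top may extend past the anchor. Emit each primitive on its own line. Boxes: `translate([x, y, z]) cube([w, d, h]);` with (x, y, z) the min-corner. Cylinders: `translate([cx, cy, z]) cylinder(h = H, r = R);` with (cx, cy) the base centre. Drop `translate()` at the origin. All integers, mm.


translate([605, 330, 0]) cylinder(h = 25, r = 133);
translate([605, 330, 25]) cylinder(h = 134, r = 66);
translate([605, 330, 159]) cylinder(h = 25, r = 133);


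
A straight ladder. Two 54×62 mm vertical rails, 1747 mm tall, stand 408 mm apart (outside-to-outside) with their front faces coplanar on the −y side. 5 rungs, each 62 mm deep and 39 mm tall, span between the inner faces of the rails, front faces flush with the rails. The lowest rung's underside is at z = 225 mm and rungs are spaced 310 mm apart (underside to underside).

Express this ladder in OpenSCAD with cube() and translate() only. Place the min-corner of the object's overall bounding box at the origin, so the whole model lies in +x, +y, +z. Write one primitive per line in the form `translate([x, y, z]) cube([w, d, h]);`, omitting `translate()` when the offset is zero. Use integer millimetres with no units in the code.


// rung span = 408 - 2*54 = 300
// rung[k] z = 225 + k*310
cube([54, 62, 1747]);
translate([354, 0, 0]) cube([54, 62, 1747]);
translate([54, 0, 225]) cube([300, 62, 39]);
translate([54, 0, 535]) cube([300, 62, 39]);
translate([54, 0, 845]) cube([300, 62, 39]);
translate([54, 0, 1155]) cube([300, 62, 39]);
translate([54, 0, 1465]) cube([300, 62, 39]);


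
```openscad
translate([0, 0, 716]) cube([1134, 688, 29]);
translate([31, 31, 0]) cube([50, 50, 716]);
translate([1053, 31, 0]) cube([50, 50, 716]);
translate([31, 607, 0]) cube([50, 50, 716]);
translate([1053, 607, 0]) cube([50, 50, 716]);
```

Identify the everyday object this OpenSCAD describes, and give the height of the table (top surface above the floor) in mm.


A table. The table height is 745 mm.

A 1134×688×29 slab sits at z = 716 on four 50 mm square posts — a table. The top surface is at 716 + 29 = 745 mm.


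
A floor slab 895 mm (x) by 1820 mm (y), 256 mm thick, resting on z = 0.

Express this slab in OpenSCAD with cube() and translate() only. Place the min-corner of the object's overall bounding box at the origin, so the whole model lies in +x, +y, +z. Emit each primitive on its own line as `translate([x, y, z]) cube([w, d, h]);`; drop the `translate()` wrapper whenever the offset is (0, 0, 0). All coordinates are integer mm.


cube([895, 1820, 256]);


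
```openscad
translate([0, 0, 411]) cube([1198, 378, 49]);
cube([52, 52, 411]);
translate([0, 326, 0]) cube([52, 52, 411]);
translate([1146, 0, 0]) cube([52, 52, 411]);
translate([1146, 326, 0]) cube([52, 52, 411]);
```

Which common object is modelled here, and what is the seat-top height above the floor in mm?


A bench. The seat-top height is 460 mm.

A long slab on four corner posts — a bench. The slab sits at z = 411 with thickness 49, so the top is 411 + 49 = 460 mm.


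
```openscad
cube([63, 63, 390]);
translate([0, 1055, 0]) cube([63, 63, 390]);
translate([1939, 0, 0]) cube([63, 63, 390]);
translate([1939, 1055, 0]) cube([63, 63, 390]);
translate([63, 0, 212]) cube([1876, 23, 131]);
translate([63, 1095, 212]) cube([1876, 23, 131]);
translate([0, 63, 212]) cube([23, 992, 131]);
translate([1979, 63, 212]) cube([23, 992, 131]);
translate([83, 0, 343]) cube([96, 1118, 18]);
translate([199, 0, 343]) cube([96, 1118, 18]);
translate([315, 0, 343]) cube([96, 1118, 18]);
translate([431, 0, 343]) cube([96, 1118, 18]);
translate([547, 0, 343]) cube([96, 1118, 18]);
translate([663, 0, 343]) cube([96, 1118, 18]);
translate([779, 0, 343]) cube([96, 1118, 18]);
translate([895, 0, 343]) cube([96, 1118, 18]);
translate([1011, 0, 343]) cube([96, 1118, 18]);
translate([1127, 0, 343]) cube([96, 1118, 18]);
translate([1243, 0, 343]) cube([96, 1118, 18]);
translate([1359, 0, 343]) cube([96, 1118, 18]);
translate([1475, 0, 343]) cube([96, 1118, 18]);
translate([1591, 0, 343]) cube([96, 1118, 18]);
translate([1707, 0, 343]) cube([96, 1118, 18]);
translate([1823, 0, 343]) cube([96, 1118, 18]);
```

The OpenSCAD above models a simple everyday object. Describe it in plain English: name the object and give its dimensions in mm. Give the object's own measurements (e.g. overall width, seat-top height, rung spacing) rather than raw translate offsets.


A bed frame 2002 mm long (x) by 1118 mm wide (y). Four 63×63 mm corner posts, 390 mm tall, at the corners of the footprint. Four rails of 23 mm thickness and 131 mm height run between adjacent posts with their undersides at z = 212 mm, their outer faces flush with the outside of the frame (the two x-running rails run between the posts' inner faces; the two y-running rails run between the posts' inner faces). 16 slats, each 96 mm wide (x) and 18 mm thick, lie across the top of the two x-running rails, running the full 1118 mm width of the frame in y; along x they sit between the end posts with a 20 mm gap after the −x posts and between neighbouring slats and before the +x posts.


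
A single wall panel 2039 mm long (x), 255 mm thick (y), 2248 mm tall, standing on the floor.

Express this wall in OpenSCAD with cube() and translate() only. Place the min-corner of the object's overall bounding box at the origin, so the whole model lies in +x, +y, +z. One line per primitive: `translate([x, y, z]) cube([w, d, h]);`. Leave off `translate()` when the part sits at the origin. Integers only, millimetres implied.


cube([2039, 255, 2248]);


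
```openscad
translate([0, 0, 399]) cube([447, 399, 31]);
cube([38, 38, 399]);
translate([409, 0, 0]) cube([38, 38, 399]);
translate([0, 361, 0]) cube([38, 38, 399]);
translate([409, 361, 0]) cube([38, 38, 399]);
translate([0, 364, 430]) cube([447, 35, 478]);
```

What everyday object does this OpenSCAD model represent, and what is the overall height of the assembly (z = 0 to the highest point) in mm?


A chair. The overall height is 908 mm.

A slab on four corner posts with a tall panel at the back — a chair. The seat slab sits at z = 399 with thickness 31, and the 478 mm backrest starts at the seat top, so the overall height is 399 + 31 + 478 = 908 mm.


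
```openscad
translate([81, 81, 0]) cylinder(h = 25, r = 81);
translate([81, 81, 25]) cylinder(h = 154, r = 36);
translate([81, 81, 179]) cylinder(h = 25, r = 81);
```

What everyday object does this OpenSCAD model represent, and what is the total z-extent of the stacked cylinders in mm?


A spool. The overall height is 204 mm.

Three coaxial cylinders, large–small–large — a spool. Two 25 mm flanges and a 154 mm core give 25 + 154 + 25 = 204 mm.


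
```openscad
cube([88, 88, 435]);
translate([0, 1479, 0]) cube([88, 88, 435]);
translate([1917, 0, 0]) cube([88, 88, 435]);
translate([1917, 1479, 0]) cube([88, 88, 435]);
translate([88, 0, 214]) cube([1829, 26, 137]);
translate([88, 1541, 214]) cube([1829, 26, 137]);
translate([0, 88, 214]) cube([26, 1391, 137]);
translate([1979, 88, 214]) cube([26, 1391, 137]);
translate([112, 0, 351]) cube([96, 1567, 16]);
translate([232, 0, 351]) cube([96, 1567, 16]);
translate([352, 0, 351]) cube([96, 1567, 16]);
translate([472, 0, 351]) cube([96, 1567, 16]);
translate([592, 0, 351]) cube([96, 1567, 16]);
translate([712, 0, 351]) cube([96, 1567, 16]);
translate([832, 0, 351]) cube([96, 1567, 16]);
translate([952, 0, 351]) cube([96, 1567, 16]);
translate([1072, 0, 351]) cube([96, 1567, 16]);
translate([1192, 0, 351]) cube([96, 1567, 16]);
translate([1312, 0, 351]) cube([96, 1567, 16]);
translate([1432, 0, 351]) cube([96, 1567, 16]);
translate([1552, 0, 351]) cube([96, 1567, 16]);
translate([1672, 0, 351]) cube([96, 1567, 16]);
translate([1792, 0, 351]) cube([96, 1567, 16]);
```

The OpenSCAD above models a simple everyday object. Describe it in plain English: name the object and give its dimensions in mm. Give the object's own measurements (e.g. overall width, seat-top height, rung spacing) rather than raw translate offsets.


A bed frame 2005 mm long (x) by 1567 mm wide (y). Four 88×88 mm corner posts, 435 mm tall, at the corners of the footprint. Four rails of 26 mm thickness and 137 mm height run between adjacent posts with their undersides at z = 214 mm, their outer faces flush with the outside of the frame (the two x-running rails run between the posts' inner faces; the two y-running rails run between the posts' inner faces). 15 slats, each 96 mm wide (x) and 16 mm thick, lie across the top of the two x-running rails, running the full 1567 mm width of the frame in y; along x they sit between the end posts with a 24 mm gap after the −x posts and between neighbouring slats, leaving 29 mm before the +x posts.


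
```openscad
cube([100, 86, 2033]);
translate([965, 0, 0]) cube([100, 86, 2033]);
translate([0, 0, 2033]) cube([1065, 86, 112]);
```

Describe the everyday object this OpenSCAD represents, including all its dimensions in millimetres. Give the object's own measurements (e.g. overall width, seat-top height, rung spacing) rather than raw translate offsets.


A door frame. The clear opening is 865 mm wide and 2033 mm high. Two 100 mm wide jambs, 86 mm deep, stand either side of the opening from the floor to the top of the opening. A 112 mm thick head sits across the top of both jambs, spanning the full outside width of the frame.


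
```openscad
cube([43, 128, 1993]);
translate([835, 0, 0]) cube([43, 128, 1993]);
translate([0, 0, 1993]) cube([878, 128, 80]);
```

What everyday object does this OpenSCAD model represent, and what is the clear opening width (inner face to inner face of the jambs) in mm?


A door frame. The clear opening width is 792 mm.

Two 1993 mm tall posts with a header on top — a door frame. The left jamb is 43 mm wide at x = 0; the right jamb starts at x = 835. The clear opening is 835 − 43 = 792 mm.


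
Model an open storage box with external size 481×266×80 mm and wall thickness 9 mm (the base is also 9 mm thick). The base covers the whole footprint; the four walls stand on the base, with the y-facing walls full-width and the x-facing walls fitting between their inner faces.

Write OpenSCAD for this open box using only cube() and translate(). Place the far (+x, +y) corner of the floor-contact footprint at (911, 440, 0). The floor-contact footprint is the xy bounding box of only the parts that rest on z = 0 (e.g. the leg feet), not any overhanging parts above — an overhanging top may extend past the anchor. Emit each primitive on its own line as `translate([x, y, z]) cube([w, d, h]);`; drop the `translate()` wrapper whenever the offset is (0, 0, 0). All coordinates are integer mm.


translate([430, 174, 0]) cube([481, 266, 9]);
translate([430, 174, 9]) cube([481, 9, 71]);
translate([430, 431, 9]) cube([481, 9, 71]);
translate([430, 183, 9]) cube([9, 248, 71]);
translate([902, 183, 9]) cube([9, 248, 71]);


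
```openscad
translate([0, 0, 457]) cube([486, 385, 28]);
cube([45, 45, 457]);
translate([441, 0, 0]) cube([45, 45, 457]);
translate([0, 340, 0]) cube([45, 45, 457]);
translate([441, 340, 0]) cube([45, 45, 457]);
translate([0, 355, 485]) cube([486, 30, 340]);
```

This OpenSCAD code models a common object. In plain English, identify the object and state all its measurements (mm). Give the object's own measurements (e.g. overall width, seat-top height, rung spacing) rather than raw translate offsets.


A chair. The seat is a 486×385×28 mm slab with its top at z = 485 mm, on four 45×45 mm corner legs (flush with the seat edges, standing on z = 0). A flat backrest 30 mm thick, 340 mm tall, spans the full seat width and rises from the seat top along its +y edge, rear face flush with the rear of the seat.
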